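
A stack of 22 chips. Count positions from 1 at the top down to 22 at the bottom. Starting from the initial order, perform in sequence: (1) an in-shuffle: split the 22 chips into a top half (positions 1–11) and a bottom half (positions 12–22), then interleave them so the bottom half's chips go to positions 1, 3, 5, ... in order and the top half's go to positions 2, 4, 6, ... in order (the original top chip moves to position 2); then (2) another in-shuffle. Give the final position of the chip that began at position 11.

Track the chip from position 11 forward through each operation:
  after op 1 (in-shuffle): 11 → 22
  after op 2 (in-shuffle): 22 → 21

21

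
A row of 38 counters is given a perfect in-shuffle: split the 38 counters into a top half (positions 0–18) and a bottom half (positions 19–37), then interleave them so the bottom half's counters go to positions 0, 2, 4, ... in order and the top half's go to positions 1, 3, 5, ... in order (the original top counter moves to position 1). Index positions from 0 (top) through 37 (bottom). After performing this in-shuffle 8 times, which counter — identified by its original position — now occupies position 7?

10

Work backwards from position 7, undoing one in-shuffle at a time:
7 ← 3 ← 1 ← 0 ← 19 ← 9 ← 4 ← 21 ← 10
So the counter now at position 7 started at position 10.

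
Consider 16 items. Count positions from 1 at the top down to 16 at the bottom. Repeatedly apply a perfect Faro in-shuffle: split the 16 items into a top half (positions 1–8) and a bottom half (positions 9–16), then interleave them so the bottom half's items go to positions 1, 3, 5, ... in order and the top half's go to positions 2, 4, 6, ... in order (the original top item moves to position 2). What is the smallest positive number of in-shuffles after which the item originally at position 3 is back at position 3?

Follow position 3 under repeated in-shuffles:
3 → 6 → 12 → 7 → 14 → 11 → 5 → 10 → 3
It first returns after 8 in-shuffles.

8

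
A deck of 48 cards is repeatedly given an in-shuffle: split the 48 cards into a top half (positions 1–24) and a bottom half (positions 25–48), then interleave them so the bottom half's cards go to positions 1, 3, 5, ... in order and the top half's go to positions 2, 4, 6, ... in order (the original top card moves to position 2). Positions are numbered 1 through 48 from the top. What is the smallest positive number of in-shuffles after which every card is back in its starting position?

21

The in-shuffle permutes the 48 positions with cycle lengths [3, 3, 21, 21].
Every card is home exactly when every cycle has completed a whole number of laps, i.e. after lcm(3, 21) = 21 in-shuffles.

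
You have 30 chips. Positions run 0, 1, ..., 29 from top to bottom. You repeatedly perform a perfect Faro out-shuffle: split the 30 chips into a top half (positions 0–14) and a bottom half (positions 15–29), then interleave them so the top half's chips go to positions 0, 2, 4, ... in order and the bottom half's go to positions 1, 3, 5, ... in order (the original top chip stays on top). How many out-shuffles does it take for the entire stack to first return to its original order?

The out-shuffle permutes the 30 positions with cycle lengths [1, 1, 28].
Every chip is home exactly when every cycle has completed a whole number of laps, i.e. after lcm(1, 28) = 28 out-shuffles.

28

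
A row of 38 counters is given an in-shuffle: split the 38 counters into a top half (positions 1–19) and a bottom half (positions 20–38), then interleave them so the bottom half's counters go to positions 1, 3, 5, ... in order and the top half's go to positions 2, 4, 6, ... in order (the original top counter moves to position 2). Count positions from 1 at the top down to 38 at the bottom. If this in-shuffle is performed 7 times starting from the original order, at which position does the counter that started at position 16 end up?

20

Track the counter's position through each in-shuffle:
16 → 32 → 25 → 11 → 22 → 5 → 10 → 20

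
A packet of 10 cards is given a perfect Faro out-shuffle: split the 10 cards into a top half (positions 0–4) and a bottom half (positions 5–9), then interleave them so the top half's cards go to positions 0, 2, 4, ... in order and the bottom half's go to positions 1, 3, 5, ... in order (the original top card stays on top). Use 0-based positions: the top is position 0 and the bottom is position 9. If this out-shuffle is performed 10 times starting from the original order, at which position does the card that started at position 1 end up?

7

Track the card's position through each out-shuffle:
1 → 2 → 4 → 8 → 7 → 5 → 1 → 2 → 4 → 8 → 7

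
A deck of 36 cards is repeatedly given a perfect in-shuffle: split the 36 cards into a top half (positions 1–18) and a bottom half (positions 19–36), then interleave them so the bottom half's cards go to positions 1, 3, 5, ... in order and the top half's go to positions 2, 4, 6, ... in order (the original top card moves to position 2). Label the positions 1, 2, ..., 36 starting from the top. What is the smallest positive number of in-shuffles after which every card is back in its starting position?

The in-shuffle permutes the 36 positions with cycle lengths [36].
Every card is home exactly when every cycle has completed a whole number of laps, i.e. after lcm(36) = 36 in-shuffles.

36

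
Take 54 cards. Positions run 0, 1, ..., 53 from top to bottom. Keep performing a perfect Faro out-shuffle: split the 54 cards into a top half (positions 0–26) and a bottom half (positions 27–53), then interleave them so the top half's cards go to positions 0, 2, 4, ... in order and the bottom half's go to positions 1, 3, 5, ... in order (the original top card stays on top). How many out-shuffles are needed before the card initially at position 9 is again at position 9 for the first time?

52

Follow position 9 under repeated out-shuffles:
9 → 18 → 36 → 19 → 38 → 23 → 46 → 39 → ... → 9 (length 52)
It first returns after 52 out-shuffles.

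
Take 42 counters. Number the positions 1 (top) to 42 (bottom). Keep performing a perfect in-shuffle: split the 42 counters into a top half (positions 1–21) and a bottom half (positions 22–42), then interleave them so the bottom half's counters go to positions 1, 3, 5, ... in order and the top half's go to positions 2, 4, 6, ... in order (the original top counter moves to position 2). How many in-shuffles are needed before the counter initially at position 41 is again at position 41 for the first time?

Follow position 41 under repeated in-shuffles:
41 → 39 → 35 → 27 → 11 → 22 → 1 → 2 → 4 → 8 → 16 → 32 → 21 → 42 → 41
It first returns after 14 in-shuffles.

14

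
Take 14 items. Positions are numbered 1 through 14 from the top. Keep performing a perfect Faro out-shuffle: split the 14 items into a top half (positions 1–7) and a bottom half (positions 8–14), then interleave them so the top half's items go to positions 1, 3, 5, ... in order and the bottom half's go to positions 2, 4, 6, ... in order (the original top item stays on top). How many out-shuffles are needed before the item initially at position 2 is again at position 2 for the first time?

Follow position 2 under repeated out-shuffles:
2 → 3 → 5 → 9 → 4 → 7 → 13 → 12 → 10 → 6 → 11 → 8 → 2
It first returns after 12 out-shuffles.

12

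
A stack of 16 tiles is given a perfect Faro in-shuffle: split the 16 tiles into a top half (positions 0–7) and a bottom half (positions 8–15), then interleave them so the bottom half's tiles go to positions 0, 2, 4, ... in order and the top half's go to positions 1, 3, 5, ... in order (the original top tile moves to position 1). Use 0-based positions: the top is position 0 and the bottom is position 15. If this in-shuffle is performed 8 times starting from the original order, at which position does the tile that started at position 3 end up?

3

Track the tile's position through each in-shuffle:
3 → 7 → 15 → 14 → 12 → 8 → 0 → 1 → 3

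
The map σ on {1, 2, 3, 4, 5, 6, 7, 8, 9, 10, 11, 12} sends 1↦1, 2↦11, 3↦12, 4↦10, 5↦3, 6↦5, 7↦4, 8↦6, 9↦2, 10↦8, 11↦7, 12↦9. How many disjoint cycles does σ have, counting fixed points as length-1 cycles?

Cycle decomposition: (1) (2 11 7 4 10 8 6 5 3 12 9).
2 cycles.

2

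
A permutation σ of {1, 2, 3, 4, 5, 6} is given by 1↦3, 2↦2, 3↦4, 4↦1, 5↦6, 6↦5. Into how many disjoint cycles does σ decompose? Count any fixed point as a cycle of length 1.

Cycle decomposition: (1 3 4) (2) (5 6).
3 cycles.

3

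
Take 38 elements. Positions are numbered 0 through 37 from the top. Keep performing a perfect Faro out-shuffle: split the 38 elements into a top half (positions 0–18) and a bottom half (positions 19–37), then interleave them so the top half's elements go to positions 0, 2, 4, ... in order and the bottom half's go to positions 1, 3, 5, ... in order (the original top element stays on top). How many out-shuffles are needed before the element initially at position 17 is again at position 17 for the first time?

36

Follow position 17 under repeated out-shuffles:
17 → 34 → 31 → 25 → 13 → 26 → 15 → 30 → ... → 17 (length 36)
It first returns after 36 out-shuffles.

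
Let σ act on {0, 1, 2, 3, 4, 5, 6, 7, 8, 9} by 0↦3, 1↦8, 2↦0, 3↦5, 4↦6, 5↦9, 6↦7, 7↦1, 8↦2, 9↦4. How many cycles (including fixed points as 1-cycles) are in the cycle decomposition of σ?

Cycle decomposition: (0 3 5 9 4 6 7 1 8 2).
1 cycle.

1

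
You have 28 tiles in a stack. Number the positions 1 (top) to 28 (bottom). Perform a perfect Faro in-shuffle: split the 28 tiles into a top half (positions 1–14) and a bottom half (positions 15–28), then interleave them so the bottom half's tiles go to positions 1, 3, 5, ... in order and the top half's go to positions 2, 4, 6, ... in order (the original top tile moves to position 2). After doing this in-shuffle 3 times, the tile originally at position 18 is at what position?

Track the tile's position through each in-shuffle:
18 → 7 → 14 → 28

28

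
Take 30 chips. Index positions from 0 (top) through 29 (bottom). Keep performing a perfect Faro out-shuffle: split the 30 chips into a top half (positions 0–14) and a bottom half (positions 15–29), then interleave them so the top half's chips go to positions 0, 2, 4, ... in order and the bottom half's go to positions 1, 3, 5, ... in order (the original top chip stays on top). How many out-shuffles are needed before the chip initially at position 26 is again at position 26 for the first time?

28

Follow position 26 under repeated out-shuffles:
26 → 23 → 17 → 5 → 10 → 20 → 11 → 22 → ... → 26 (length 28)
It first returns after 28 out-shuffles.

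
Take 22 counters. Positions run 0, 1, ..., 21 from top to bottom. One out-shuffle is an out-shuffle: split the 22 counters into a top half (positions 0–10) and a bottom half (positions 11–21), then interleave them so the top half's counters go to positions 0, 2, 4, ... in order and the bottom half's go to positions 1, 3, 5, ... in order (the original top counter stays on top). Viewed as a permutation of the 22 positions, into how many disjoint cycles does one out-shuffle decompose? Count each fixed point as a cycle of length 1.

7

Trace each unvisited position around until it returns:
(0) (1 2 4 8 16 11) (3 6 12) (5 10 20 19 17 13) (7 14) (9 18 15) (21)
7 cycles in total.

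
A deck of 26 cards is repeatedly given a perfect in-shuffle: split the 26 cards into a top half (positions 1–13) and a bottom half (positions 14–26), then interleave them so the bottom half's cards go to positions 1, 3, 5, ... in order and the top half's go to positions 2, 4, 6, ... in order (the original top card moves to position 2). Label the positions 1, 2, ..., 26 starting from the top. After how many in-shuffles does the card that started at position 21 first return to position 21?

Follow position 21 under repeated in-shuffles:
21 → 15 → 3 → 6 → 12 → 24 → 21
It first returns after 6 in-shuffles.

6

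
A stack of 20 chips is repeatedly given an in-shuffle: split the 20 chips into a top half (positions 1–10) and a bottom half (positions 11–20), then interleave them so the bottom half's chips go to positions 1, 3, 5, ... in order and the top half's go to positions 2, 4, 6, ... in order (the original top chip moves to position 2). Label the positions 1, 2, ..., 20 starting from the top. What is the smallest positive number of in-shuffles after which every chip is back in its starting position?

6

The in-shuffle permutes the 20 positions with cycle lengths [2, 3, 3, 6, 6].
Every chip is home exactly when every cycle has completed a whole number of laps, i.e. after lcm(2, 3, 6) = 6 in-shuffles.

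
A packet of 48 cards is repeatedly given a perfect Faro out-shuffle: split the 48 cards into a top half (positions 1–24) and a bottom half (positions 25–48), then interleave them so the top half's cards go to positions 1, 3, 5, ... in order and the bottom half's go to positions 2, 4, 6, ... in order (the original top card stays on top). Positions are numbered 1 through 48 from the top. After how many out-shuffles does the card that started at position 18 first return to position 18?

Follow position 18 under repeated out-shuffles:
18 → 35 → 22 → 43 → 38 → 28 → 8 → 15 → ... → 18 (length 23)
It first returns after 23 out-shuffles.

23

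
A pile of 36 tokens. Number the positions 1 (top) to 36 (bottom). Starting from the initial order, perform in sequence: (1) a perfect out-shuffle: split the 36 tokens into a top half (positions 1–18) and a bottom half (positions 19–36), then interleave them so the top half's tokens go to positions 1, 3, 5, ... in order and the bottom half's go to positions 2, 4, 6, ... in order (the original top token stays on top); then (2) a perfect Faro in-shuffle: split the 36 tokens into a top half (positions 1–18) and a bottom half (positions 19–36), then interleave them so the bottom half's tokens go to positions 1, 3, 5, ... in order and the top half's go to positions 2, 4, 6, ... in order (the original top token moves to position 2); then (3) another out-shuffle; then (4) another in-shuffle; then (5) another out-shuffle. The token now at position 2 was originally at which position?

Undo the operations in reverse order, starting from position 2:
  undo op 5 (out-shuffle, from bottom half): 2 ← 19
  undo op 4 (in-shuffle, from bottom half): 19 ← 28
  undo op 3 (out-shuffle, from bottom half): 28 ← 32
  undo op 2 (in-shuffle, from top half): 32 ← 16
  undo op 1 (out-shuffle, from bottom half): 16 ← 26
So the token at position 2 came from original position 26.

26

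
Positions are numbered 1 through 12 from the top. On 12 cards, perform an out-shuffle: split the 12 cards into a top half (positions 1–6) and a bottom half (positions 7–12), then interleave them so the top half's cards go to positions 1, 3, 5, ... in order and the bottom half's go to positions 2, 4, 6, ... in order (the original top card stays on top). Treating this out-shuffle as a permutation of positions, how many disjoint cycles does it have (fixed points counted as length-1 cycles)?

3

Trace each unvisited position around until it returns:
(1) (2 3 5 9 6 11 10 8 4 7) (12)
3 cycles in total.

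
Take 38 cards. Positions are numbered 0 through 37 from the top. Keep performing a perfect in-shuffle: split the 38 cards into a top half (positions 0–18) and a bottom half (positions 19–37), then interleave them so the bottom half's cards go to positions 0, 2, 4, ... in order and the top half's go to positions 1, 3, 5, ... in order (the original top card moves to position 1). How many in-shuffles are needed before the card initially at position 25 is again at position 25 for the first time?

Follow position 25 under repeated in-shuffles:
25 → 12 → 25
It first returns after 2 in-shuffles.

2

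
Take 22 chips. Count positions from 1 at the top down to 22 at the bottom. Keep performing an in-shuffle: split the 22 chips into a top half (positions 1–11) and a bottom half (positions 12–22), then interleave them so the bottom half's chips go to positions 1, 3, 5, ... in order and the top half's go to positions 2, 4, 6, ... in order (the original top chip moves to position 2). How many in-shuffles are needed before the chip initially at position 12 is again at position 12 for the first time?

Follow position 12 under repeated in-shuffles:
12 → 1 → 2 → 4 → 8 → 16 → 9 → 18 → 13 → 3 → 6 → 12
It first returns after 11 in-shuffles.

11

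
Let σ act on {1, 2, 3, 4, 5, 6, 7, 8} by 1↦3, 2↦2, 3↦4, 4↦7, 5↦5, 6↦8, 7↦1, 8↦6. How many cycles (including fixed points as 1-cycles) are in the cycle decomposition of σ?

Cycle decomposition: (1 3 4 7) (2) (5) (6 8).
4 cycles.

4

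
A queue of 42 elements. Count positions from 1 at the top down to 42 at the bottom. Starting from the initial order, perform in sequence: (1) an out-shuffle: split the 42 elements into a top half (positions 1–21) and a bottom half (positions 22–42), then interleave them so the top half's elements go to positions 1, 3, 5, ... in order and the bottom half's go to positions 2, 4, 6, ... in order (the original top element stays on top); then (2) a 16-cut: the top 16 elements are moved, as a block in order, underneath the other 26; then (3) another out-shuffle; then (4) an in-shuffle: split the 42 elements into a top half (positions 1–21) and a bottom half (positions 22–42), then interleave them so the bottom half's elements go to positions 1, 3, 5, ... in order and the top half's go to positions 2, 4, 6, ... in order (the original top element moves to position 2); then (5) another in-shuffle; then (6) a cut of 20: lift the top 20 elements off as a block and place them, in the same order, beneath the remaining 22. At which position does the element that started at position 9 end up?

Track the element from position 9 forward through each operation:
  after op 1 (out-shuffle): 9 → 17
  after op 2 (cut 16): 17 → 1
  after op 3 (out-shuffle): 1 → 1
  after op 4 (in-shuffle): 1 → 2
  after op 5 (in-shuffle): 2 → 4
  after op 6 (cut 20): 4 → 26

26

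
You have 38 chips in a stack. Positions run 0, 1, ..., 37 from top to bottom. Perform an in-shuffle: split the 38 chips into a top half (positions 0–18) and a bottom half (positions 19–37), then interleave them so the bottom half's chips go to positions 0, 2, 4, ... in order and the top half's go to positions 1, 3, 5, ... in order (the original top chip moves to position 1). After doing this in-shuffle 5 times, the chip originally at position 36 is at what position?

13

Track the chip's position through each in-shuffle:
36 → 34 → 30 → 22 → 6 → 13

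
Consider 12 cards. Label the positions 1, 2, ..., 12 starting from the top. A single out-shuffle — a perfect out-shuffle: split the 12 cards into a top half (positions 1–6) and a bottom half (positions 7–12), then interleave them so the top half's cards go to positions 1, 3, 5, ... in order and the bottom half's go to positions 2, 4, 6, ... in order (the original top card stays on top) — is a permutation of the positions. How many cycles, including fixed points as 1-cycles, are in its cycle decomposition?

Trace each unvisited position around until it returns:
(1) (2 3 5 9 6 11 10 8 4 7) (12)
3 cycles in total.

3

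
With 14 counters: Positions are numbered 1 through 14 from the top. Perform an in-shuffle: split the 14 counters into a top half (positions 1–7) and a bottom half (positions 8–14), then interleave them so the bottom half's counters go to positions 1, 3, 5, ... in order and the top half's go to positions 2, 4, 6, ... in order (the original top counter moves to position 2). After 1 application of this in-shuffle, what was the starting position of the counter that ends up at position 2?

Work backwards from position 2, undoing one in-shuffle at a time:
2 ← 1
So the counter now at position 2 started at position 1.

1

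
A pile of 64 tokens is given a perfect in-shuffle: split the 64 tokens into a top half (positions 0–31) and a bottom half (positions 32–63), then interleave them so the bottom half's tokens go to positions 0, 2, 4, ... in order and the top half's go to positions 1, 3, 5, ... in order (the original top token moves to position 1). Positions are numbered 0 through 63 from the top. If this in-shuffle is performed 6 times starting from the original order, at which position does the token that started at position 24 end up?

39

Track the token's position through each in-shuffle:
24 → 49 → 34 → 4 → 9 → 19 → 39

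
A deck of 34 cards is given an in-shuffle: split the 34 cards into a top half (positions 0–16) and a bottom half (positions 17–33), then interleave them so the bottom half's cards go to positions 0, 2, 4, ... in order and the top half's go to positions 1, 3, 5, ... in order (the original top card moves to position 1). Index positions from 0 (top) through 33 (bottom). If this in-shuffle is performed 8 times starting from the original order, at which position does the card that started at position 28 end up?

3

Track the card's position through each in-shuffle:
28 → 22 → 10 → 21 → 8 → 17 → 0 → 1 → 3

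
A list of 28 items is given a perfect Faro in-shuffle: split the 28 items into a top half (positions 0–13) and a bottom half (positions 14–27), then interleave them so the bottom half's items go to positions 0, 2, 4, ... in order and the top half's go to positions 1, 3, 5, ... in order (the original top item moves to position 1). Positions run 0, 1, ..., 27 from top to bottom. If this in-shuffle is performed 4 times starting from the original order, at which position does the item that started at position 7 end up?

Track the item's position through each in-shuffle:
7 → 15 → 2 → 5 → 11

11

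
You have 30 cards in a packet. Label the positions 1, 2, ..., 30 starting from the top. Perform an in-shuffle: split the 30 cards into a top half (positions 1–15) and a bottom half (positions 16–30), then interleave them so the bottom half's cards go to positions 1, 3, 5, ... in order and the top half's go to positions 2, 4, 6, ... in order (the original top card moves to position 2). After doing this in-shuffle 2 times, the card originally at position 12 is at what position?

Track the card's position through each in-shuffle:
12 → 24 → 17

17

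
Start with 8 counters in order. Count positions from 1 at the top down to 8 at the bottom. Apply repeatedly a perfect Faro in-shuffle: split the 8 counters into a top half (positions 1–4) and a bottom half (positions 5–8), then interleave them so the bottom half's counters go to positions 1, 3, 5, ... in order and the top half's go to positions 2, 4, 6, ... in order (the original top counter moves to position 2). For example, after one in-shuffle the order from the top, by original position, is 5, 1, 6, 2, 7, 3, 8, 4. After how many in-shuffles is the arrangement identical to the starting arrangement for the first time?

6

The in-shuffle permutes the 8 positions with cycle lengths [2, 6].
Every counter is home exactly when every cycle has completed a whole number of laps, i.e. after lcm(2, 6) = 6 in-shuffles.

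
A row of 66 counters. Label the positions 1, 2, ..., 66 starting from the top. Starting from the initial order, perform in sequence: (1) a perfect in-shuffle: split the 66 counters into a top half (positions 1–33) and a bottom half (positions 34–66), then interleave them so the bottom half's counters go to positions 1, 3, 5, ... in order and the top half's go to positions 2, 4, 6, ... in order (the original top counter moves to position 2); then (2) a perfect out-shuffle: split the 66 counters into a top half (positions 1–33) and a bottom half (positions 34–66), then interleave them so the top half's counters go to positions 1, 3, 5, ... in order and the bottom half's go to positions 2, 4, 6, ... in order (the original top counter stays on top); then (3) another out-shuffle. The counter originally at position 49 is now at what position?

56

Track the counter from position 49 forward through each operation:
  after op 1 (in-shuffle): 49 → 31
  after op 2 (out-shuffle): 31 → 61
  after op 3 (out-shuffle): 61 → 56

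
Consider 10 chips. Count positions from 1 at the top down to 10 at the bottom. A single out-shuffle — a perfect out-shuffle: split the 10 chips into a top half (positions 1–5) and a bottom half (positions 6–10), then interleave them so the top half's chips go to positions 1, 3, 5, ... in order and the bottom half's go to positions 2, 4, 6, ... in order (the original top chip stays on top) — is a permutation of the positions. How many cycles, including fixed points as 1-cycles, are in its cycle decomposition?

4

Trace each unvisited position around until it returns:
(1) (2 3 5 9 8 6) (4 7) (10)
4 cycles in total.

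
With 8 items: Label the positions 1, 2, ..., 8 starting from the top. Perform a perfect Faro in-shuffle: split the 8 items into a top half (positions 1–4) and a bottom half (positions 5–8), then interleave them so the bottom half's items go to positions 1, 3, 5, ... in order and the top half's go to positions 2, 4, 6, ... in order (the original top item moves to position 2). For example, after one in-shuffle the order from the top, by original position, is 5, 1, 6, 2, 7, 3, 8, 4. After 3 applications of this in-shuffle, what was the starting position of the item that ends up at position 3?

Work backwards from position 3, undoing one in-shuffle at a time:
3 ← 6 ← 3 ← 6
So the item now at position 3 started at position 6.

6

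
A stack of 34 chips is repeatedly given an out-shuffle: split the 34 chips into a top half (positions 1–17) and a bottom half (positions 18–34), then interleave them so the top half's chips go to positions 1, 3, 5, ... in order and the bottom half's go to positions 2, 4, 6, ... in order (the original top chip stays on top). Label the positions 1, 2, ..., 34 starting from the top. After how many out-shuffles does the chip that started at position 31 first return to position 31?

10

Follow position 31 under repeated out-shuffles:
31 → 28 → 22 → 10 → 19 → 4 → 7 → 13 → 25 → 16 → 31
It first returns after 10 out-shuffles.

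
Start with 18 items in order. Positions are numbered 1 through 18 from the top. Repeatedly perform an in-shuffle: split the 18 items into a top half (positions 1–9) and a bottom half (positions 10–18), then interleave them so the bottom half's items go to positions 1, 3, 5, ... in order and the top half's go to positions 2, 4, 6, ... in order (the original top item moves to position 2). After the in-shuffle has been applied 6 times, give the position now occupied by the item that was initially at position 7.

Track the item's position through each in-shuffle:
7 → 14 → 9 → 18 → 17 → 15 → 11

11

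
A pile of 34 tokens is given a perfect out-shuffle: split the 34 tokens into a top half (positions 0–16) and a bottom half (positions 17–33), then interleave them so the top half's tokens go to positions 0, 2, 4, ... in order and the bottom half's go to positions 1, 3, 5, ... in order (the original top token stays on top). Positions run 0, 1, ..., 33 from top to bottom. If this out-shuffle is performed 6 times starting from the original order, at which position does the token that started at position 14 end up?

Track the token's position through each out-shuffle:
14 → 28 → 23 → 13 → 26 → 19 → 5

5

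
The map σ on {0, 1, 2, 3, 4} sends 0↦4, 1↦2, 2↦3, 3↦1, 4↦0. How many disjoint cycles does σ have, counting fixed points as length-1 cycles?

Cycle decomposition: (0 4) (1 2 3).
2 cycles.

2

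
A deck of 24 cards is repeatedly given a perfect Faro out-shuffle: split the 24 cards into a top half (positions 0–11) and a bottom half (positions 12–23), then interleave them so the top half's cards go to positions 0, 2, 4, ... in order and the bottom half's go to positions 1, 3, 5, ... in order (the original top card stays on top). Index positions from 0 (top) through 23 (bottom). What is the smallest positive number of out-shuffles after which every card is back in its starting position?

11

The out-shuffle permutes the 24 positions with cycle lengths [1, 1, 11, 11].
Every card is home exactly when every cycle has completed a whole number of laps, i.e. after lcm(1, 11) = 11 out-shuffles.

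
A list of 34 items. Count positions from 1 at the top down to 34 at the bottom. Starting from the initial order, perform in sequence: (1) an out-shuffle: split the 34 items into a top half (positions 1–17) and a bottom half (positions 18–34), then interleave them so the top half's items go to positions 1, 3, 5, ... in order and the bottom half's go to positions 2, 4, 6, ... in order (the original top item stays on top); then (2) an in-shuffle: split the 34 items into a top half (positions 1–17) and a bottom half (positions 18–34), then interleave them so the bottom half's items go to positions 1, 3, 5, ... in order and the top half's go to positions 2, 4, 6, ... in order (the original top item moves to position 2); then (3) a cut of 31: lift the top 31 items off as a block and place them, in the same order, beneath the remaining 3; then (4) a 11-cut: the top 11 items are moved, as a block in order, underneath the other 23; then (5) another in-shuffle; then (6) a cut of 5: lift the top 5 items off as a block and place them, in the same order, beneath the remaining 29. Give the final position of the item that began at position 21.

11

Track the item from position 21 forward through each operation:
  after op 1 (out-shuffle): 21 → 8
  after op 2 (in-shuffle): 8 → 16
  after op 3 (cut 31): 16 → 19
  after op 4 (cut 11): 19 → 8
  after op 5 (in-shuffle): 8 → 16
  after op 6 (cut 5): 16 → 11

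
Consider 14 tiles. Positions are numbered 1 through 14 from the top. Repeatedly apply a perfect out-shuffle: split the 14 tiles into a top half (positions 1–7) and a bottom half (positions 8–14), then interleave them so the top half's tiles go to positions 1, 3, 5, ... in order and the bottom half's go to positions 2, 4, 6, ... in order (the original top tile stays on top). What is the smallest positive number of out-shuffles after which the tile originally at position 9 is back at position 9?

12

Follow position 9 under repeated out-shuffles:
9 → 4 → 7 → 13 → 12 → 10 → 6 → 11 → 8 → 2 → 3 → 5 → 9
It first returns after 12 out-shuffles.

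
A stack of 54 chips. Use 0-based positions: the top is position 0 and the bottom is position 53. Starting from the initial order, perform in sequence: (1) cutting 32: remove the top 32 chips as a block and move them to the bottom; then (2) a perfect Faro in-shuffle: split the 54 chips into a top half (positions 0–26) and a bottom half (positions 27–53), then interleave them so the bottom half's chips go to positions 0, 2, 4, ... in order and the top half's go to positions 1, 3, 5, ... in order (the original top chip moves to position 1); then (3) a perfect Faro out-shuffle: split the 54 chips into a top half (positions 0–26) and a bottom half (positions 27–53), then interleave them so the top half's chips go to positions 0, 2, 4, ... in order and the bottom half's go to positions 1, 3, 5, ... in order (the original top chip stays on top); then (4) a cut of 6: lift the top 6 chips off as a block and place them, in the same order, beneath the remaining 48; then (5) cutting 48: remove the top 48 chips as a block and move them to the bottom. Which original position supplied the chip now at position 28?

12

Undo the operations in reverse order, starting from position 28:
  undo op 5 (cut 48): 28 ← 22
  undo op 4 (cut 6): 22 ← 28
  undo op 3 (out-shuffle, from top half): 28 ← 14
  undo op 2 (in-shuffle, from bottom half): 14 ← 34
  undo op 1 (cut 32): 34 ← 12
So the chip at position 28 came from original position 12.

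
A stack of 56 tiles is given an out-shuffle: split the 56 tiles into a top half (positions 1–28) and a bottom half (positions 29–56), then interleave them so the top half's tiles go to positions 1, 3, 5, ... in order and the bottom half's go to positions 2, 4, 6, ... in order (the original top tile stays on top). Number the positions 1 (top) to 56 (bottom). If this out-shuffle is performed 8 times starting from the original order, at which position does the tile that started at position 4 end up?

54

Track the tile's position through each out-shuffle:
4 → 7 → 13 → 25 → 49 → 42 → 28 → 55 → 54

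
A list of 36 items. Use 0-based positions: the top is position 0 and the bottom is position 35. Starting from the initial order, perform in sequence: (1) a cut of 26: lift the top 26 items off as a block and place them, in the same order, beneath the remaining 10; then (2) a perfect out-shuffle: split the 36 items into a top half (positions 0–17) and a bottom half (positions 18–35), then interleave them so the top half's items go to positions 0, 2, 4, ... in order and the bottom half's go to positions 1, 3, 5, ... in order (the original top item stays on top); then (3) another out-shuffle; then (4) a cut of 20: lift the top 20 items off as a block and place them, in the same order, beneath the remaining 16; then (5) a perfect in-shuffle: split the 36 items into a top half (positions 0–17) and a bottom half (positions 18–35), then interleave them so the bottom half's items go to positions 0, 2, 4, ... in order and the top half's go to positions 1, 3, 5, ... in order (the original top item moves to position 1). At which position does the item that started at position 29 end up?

Track the item from position 29 forward through each operation:
  after op 1 (cut 26): 29 → 3
  after op 2 (out-shuffle): 3 → 6
  after op 3 (out-shuffle): 6 → 12
  after op 4 (cut 20): 12 → 28
  after op 5 (in-shuffle): 28 → 20

20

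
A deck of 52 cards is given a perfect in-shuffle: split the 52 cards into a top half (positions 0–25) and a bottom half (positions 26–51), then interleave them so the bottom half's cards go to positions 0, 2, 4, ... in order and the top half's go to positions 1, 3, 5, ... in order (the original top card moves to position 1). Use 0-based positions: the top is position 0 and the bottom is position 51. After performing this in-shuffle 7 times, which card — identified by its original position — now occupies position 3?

Work backwards from position 3, undoing one in-shuffle at a time:
3 ← 1 ← 0 ← 26 ← 39 ← 19 ← 9 ← 4
So the card now at position 3 started at position 4.

4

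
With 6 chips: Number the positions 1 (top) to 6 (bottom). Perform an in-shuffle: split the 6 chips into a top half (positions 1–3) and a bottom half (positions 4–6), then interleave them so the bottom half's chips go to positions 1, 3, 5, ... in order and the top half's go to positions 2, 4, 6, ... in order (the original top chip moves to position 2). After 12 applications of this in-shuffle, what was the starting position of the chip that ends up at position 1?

1

Work backwards from position 1, undoing one in-shuffle at a time:
1 ← 4 ← 2 ← 1 ← 4 ← 2 ← 1 ← 4 ← 2 ← 1 ← 4 ← 2 ← 1
So the chip now at position 1 started at position 1.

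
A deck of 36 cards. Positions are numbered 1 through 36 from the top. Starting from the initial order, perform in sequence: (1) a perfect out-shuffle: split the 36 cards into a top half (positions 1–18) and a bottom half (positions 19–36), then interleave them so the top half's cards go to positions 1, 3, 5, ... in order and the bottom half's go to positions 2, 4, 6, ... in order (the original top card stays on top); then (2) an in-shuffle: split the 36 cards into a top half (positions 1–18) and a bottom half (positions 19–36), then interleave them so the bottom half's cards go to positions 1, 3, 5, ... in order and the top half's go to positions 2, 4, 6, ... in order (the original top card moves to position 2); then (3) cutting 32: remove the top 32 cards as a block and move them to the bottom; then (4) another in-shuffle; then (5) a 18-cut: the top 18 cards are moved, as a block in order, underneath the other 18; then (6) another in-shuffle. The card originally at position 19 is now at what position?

31

Track the card from position 19 forward through each operation:
  after op 1 (out-shuffle): 19 → 2
  after op 2 (in-shuffle): 2 → 4
  after op 3 (cut 32): 4 → 8
  after op 4 (in-shuffle): 8 → 16
  after op 5 (cut 18): 16 → 34
  after op 6 (in-shuffle): 34 → 31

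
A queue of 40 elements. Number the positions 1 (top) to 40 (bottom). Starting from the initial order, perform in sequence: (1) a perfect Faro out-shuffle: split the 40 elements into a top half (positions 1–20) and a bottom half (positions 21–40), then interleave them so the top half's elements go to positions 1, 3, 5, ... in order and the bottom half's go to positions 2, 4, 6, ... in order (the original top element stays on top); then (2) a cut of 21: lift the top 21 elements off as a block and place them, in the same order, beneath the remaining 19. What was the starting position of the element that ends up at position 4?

Undo the operations in reverse order, starting from position 4:
  undo op 2 (cut 21): 4 ← 25
  undo op 1 (out-shuffle, from top half): 25 ← 13
So the element at position 4 came from original position 13.

13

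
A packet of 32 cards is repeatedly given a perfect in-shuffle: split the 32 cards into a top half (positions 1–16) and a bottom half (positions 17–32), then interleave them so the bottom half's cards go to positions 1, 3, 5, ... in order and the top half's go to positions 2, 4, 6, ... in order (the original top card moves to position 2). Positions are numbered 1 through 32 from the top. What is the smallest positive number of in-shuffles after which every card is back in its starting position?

10

The in-shuffle permutes the 32 positions with cycle lengths [2, 10, 10, 10].
Every card is home exactly when every cycle has completed a whole number of laps, i.e. after lcm(2, 10) = 10 in-shuffles.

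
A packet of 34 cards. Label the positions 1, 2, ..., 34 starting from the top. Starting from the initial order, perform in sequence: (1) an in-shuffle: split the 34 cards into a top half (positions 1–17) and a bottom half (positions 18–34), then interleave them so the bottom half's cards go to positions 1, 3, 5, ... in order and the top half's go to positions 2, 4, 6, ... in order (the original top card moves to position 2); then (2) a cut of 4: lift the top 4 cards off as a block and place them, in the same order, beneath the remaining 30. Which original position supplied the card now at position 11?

25

Undo the operations in reverse order, starting from position 11:
  undo op 2 (cut 4): 11 ← 15
  undo op 1 (in-shuffle, from bottom half): 15 ← 25
So the card at position 11 came from original position 25.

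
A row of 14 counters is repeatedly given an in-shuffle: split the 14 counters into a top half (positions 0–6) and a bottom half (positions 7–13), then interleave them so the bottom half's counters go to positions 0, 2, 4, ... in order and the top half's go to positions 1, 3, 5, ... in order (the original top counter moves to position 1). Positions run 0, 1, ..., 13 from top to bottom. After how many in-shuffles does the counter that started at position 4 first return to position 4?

2

Follow position 4 under repeated in-shuffles:
4 → 9 → 4
It first returns after 2 in-shuffles.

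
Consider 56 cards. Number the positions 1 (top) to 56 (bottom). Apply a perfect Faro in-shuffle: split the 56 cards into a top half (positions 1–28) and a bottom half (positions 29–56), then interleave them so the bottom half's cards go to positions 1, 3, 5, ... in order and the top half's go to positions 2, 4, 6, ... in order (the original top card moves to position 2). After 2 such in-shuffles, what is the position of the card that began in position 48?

Track the card's position through each in-shuffle:
48 → 39 → 21

21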